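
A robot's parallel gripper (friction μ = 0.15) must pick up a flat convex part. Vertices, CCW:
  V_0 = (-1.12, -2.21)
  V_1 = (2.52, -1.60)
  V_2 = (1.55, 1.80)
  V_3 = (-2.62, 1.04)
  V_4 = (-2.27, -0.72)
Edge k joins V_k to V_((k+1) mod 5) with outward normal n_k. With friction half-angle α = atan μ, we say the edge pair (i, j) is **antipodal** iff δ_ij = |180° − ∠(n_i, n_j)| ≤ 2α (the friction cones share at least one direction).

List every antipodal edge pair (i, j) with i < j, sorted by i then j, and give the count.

count = 2; pairs: (0,2), (1,3)

α = atan 0.15 = 8.53°;  2α = 17.06°
n_0 = (+0.1653, -0.9862)
n_1 = (+0.9616, +0.2743)
n_2 = (-0.1793, +0.9838)
n_3 = (-0.9808, -0.1950)
n_4 = (-0.7916, -0.6110)
  (0,1): δ = 83.59°  ·
  (0,2): δ = 0.82°  ✓
  (0,3): δ = 91.73°  ·
  (0,4): δ = 118.15°  ·
  (1,2): δ = 95.59°  ·
  (1,3): δ = 4.68°  ✓
  (1,4): δ = 21.74°  ·
  (2,3): δ = 89.08°  ·
  (2,4): δ = 62.67°  ·
  (3,4): δ = 153.59°  ·
antipodal pairs: 2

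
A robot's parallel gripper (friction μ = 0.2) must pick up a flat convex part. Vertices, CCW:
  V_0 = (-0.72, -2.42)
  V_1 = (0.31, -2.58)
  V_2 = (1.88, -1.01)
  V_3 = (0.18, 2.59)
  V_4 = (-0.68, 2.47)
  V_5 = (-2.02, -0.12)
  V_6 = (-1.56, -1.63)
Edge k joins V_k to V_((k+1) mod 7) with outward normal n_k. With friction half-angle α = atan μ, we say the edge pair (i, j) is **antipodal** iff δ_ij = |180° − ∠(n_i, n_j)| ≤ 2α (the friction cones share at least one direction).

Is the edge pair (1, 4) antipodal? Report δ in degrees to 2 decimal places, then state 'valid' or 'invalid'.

α = atan 0.2 = 11.31°;  2α = 22.62°
edge 1: e_1 = (+1.57, +1.57);  n_1 = (+0.7071, -0.7071)
edge 4: e_4 = (-1.34, -2.59);  n_4 = (-0.8882, +0.4595)
∠(n_1, n_4) = 162.36°
δ = |180° − 162.36°| = 17.64°
17.64° ≤ 2α = 22.62°  →  valid

δ = 17.64°, valid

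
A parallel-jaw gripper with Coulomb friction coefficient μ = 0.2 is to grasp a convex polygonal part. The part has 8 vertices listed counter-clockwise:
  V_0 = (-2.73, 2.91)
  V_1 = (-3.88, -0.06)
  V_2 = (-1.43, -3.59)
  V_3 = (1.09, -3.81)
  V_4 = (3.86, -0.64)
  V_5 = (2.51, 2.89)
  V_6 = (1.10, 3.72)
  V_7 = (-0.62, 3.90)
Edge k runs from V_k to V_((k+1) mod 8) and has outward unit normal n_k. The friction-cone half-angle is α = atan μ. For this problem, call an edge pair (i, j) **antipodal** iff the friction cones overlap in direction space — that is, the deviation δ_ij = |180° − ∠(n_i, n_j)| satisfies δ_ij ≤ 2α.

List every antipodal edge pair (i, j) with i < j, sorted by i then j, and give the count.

α = atan 0.2 = 11.31°;  2α = 22.62°
n_0 = (-0.9325, +0.3611)
n_1 = (-0.8215, -0.5702)
n_2 = (-0.0870, -0.9962)
n_3 = (+0.7530, -0.6580)
n_4 = (+0.9340, +0.3572)
n_5 = (+0.5073, +0.8618)
n_6 = (+0.1041, +0.9946)
n_7 = (-0.4248, +0.9053)
  (0,1): δ = 124.07°  ·
  (0,2): δ = 73.82°  ·
  (0,3): δ = 19.98°  ✓
  (0,4): δ = 42.10°  ·
  (0,5): δ = 80.68°  ·
  (0,6): δ = 105.19°  ·
  (0,7): δ = 136.30°  ·
  (1,2): δ = 129.75°  ·
  (1,3): δ = 75.91°  ·
  (1,4): δ = 13.83°  ✓
  (1,5): δ = 24.75°  ·
  (1,6): δ = 49.26°  ·
  (1,7): δ = 80.37°  ·
  (2,3): δ = 126.16°  ·
  (2,4): δ = 64.08°  ·
  (2,5): δ = 25.49°  ·
  (2,6): δ = 0.98°  ✓
  (2,7): δ = 30.13°  ·
  (3,4): δ = 117.92°  ·
  (3,5): δ = 79.34°  ·
  (3,6): δ = 54.83°  ·
  (3,7): δ = 23.72°  ·
  (4,5): δ = 141.41°  ·
  (4,6): δ = 116.90°  ·
  (4,7): δ = 85.79°  ·
  (5,6): δ = 155.49°  ·
  (5,7): δ = 124.38°  ·
  (6,7): δ = 148.89°  ·
antipodal pairs: 3

count = 3; pairs: (0,3), (1,4), (2,6)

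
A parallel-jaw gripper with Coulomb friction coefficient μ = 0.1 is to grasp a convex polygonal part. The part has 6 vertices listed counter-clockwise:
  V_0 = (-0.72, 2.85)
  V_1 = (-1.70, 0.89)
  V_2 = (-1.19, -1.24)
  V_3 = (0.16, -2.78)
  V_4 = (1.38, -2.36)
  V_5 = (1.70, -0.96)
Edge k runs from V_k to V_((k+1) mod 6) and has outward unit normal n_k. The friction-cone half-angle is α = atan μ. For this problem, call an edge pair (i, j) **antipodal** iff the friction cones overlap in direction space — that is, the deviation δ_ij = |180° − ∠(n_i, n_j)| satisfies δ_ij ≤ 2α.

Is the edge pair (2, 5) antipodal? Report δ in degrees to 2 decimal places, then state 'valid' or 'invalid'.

δ = 8.82°, valid

α = atan 0.1 = 5.71°;  2α = 11.42°
edge 2: e_2 = (+1.35, -1.54);  n_2 = (-0.7520, -0.6592)
edge 5: e_5 = (-2.42, +3.81);  n_5 = (+0.8441, +0.5362)
∠(n_2, n_5) = 171.18°
δ = |180° − 171.18°| = 8.82°
8.82° ≤ 2α = 11.42°  →  valid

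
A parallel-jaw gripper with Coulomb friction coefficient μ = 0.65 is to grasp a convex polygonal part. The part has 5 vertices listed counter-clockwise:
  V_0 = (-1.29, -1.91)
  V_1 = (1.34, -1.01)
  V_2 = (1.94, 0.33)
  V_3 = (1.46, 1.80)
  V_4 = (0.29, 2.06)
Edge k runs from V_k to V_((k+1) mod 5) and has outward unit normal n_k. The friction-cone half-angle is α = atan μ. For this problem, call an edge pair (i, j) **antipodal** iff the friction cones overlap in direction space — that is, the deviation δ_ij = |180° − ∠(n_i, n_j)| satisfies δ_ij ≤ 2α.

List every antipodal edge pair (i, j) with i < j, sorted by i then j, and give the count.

count = 4; pairs: (0,3), (0,4), (1,4), (2,4)

α = atan 0.65 = 33.02°;  2α = 66.05°
n_0 = (+0.3238, -0.9461)
n_1 = (+0.9127, -0.4087)
n_2 = (+0.9506, +0.3104)
n_3 = (+0.2169, +0.9762)
n_4 = (-0.9291, +0.3698)
  (0,1): δ = 133.01°  ·
  (0,2): δ = 90.81°  ·
  (0,3): δ = 31.42°  ✓
  (0,4): δ = 49.41°  ✓
  (1,2): δ = 137.80°  ·
  (1,3): δ = 78.41°  ·
  (1,4): δ = 2.42°  ✓
  (2,3): δ = 120.61°  ·
  (2,4): δ = 39.79°  ✓
  (3,4): δ = 99.17°  ·
antipodal pairs: 4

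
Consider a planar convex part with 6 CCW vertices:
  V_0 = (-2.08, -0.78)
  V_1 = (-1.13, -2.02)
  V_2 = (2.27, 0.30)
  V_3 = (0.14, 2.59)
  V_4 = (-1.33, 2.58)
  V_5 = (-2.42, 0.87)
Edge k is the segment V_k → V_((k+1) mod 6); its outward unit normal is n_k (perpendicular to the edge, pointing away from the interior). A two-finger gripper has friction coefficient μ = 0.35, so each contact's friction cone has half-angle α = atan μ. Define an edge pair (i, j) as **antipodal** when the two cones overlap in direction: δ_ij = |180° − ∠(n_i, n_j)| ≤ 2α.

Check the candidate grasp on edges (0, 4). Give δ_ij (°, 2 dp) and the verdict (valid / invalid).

α = atan 0.35 = 19.29°;  2α = 38.58°
edge 0: e_0 = (+0.95, -1.24);  n_0 = (-0.7938, -0.6082)
edge 4: e_4 = (-1.09, -1.71);  n_4 = (-0.8433, +0.5375)
∠(n_0, n_4) = 69.97°
δ = |180° − 69.97°| = 110.03°
110.03° > 2α = 38.58°  →  invalid

δ = 110.03°, invalid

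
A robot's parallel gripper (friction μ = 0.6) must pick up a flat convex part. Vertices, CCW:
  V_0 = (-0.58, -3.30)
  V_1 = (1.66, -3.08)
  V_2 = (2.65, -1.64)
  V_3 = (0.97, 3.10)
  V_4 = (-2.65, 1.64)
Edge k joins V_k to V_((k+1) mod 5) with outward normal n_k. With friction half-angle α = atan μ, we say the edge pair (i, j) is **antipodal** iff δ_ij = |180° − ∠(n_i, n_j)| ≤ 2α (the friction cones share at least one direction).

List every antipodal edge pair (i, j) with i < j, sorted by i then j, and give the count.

α = atan 0.6 = 30.96°;  2α = 61.93°
n_0 = (+0.0977, -0.9952)
n_1 = (+0.8240, -0.5665)
n_2 = (+0.9425, +0.3341)
n_3 = (-0.3740, +0.9274)
n_4 = (-0.9223, -0.3865)
  (0,1): δ = 130.12°  ·
  (0,2): δ = 76.09°  ·
  (0,3): δ = 16.36°  ✓
  (0,4): δ = 107.13°  ·
  (1,2): δ = 125.98°  ·
  (1,3): δ = 33.53°  ✓
  (1,4): δ = 57.24°  ✓
  (2,3): δ = 87.55°  ·
  (2,4): δ = 3.22°  ✓
  (3,4): δ = 89.23°  ·
antipodal pairs: 4

count = 4; pairs: (0,3), (1,3), (1,4), (2,4)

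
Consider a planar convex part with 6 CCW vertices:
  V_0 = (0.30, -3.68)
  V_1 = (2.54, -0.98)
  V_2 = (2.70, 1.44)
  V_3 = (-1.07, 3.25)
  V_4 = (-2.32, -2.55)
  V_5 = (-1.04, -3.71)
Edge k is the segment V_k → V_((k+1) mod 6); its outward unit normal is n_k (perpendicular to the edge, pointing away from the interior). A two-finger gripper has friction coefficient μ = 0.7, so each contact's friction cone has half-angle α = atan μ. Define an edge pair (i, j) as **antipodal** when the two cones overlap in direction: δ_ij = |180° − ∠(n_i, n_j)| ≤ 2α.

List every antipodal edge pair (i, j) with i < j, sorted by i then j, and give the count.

α = atan 0.7 = 34.99°;  2α = 69.98°
n_0 = (+0.7696, -0.6385)
n_1 = (+0.9978, -0.0660)
n_2 = (+0.4328, +0.9015)
n_3 = (-0.9776, +0.2107)
n_4 = (-0.6715, -0.7410)
n_5 = (+0.0224, -0.9997)
  (0,1): δ = 144.10°  ·
  (0,2): δ = 75.97°  ·
  (0,3): δ = 27.52°  ✓
  (0,4): δ = 87.50°  ·
  (0,5): δ = 130.96°  ·
  (1,2): δ = 111.86°  ·
  (1,3): δ = 8.38°  ✓
  (1,4): δ = 51.60°  ✓
  (1,5): δ = 95.07°  ·
  (2,3): δ = 76.52°  ·
  (2,4): δ = 16.54°  ✓
  (2,5): δ = 26.93°  ✓
  (3,4): δ = 120.02°  ·
  (3,5): δ = 76.56°  ·
  (4,5): δ = 136.53°  ·
antipodal pairs: 5

count = 5; pairs: (0,3), (1,3), (1,4), (2,4), (2,5)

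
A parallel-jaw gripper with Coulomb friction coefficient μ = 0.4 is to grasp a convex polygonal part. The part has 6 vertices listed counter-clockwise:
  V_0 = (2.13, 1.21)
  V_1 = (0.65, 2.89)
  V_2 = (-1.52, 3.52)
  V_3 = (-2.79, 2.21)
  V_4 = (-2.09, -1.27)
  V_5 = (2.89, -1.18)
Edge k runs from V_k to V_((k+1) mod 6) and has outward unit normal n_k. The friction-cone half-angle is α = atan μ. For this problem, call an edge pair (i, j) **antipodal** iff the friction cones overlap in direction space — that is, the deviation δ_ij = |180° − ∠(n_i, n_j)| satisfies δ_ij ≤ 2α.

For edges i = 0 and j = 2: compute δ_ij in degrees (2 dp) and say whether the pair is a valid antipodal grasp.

δ = 85.49°, invalid

α = atan 0.4 = 21.80°;  2α = 43.60°
edge 0: e_0 = (-1.48, +1.68);  n_0 = (+0.7504, +0.6610)
edge 2: e_2 = (-1.27, -1.31);  n_2 = (-0.7180, +0.6961)
∠(n_0, n_2) = 94.51°
δ = |180° − 94.51°| = 85.49°
85.49° > 2α = 43.60°  →  invalid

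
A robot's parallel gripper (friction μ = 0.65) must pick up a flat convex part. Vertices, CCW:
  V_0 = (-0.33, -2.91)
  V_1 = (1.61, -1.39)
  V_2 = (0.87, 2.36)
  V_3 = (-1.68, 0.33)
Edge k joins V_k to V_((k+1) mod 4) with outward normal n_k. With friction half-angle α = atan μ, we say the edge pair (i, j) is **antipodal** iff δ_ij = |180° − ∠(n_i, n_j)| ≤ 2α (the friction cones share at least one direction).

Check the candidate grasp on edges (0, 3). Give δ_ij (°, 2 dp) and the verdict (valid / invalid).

δ = 74.54°, invalid

α = atan 0.65 = 33.02°;  2α = 66.05°
edge 0: e_0 = (+1.94, +1.52);  n_0 = (+0.6167, -0.7872)
edge 3: e_3 = (+1.35, -3.24);  n_3 = (-0.9231, -0.3846)
∠(n_0, n_3) = 105.46°
δ = |180° − 105.46°| = 74.54°
74.54° > 2α = 66.05°  →  invalid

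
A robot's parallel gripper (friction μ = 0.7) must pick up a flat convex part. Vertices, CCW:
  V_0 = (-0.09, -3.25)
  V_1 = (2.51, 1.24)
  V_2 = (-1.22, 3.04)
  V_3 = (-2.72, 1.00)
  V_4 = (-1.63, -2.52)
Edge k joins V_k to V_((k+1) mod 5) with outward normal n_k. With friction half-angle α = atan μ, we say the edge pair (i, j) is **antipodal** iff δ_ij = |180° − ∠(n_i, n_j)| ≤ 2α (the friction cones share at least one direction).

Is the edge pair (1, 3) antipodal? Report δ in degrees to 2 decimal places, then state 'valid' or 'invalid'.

δ = 47.03°, valid

α = atan 0.7 = 34.99°;  2α = 69.98°
edge 1: e_1 = (-3.73, +1.80);  n_1 = (+0.4346, +0.9006)
edge 3: e_3 = (+1.09, -3.52);  n_3 = (-0.9552, -0.2958)
∠(n_1, n_3) = 132.97°
δ = |180° − 132.97°| = 47.03°
47.03° ≤ 2α = 69.98°  →  valid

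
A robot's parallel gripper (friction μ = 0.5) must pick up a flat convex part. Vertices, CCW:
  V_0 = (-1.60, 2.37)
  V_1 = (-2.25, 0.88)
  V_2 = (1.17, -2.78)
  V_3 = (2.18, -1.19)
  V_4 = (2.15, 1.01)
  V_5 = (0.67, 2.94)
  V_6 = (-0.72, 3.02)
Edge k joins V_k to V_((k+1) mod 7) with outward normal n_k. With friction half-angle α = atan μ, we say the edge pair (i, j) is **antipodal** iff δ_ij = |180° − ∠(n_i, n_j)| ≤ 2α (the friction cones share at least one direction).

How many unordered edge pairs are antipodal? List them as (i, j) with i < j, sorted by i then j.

α = atan 0.5 = 26.57°;  2α = 53.13°
n_0 = (-0.9166, +0.3999)
n_1 = (-0.7307, -0.6827)
n_2 = (+0.8441, -0.5362)
n_3 = (+0.9999, +0.0136)
n_4 = (+0.7935, +0.6085)
n_5 = (+0.0575, +0.9983)
n_6 = (-0.5941, +0.8044)
  (0,1): δ = 113.37°  ·
  (0,2): δ = 8.86°  ✓
  (0,3): δ = 24.35°  ✓
  (0,4): δ = 61.05°  ·
  (0,5): δ = 110.27°  ·
  (0,6): δ = 150.02°  ·
  (1,2): δ = 75.48°  ·
  (1,3): δ = 42.28°  ✓
  (1,4): δ = 5.58°  ✓
  (1,5): δ = 43.65°  ✓
  (1,6): δ = 83.39°  ·
  (2,3): δ = 146.79°  ·
  (2,4): δ = 110.09°  ·
  (2,5): δ = 60.87°  ·
  (2,6): δ = 21.12°  ✓
  (3,4): δ = 143.30°  ·
  (3,5): δ = 94.08°  ·
  (3,6): δ = 54.33°  ·
  (4,5): δ = 130.78°  ·
  (4,6): δ = 91.03°  ·
  (5,6): δ = 140.26°  ·
antipodal pairs: 6

count = 6; pairs: (0,2), (0,3), (1,3), (1,4), (1,5), (2,6)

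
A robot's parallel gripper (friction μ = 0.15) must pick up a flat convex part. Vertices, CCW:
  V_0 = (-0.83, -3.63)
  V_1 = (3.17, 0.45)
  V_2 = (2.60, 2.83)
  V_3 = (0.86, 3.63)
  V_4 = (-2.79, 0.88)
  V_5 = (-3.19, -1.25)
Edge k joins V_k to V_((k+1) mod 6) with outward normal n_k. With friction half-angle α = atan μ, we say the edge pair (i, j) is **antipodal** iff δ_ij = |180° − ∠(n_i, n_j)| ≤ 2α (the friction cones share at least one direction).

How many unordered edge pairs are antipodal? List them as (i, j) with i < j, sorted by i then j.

α = atan 0.15 = 8.53°;  2α = 17.06°
n_0 = (+0.7141, -0.7001)
n_1 = (+0.9725, +0.2329)
n_2 = (+0.4177, +0.9086)
n_3 = (-0.6017, +0.7987)
n_4 = (-0.9828, +0.1846)
n_5 = (-0.7101, -0.7041)
  (0,1): δ = 122.10°  ·
  (0,2): δ = 70.26°  ·
  (0,3): δ = 8.57°  ✓
  (0,4): δ = 33.80°  ·
  (0,5): δ = 89.19°  ·
  (1,2): δ = 128.16°  ·
  (1,3): δ = 66.47°  ·
  (1,4): δ = 24.10°  ·
  (1,5): δ = 31.29°  ·
  (2,3): δ = 118.31°  ·
  (2,4): δ = 75.94°  ·
  (2,5): δ = 20.55°  ·
  (3,4): δ = 137.63°  ·
  (3,5): δ = 82.24°  ·
  (4,5): δ = 124.61°  ·
antipodal pairs: 1

count = 1; pairs: (0,3)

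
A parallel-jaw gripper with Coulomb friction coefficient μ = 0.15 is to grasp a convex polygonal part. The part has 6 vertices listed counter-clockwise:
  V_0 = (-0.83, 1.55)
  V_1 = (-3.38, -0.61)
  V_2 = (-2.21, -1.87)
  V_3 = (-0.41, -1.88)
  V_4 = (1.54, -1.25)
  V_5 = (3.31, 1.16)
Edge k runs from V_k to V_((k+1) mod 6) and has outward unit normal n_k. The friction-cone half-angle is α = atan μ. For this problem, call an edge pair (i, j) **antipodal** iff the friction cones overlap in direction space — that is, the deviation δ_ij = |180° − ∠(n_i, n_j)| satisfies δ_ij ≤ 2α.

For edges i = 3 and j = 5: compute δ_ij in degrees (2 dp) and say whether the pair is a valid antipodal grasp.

α = atan 0.15 = 8.53°;  2α = 17.06°
edge 3: e_3 = (+1.95, +0.63);  n_3 = (+0.3074, -0.9516)
edge 5: e_5 = (-4.14, +0.39);  n_5 = (+0.0938, +0.9956)
∠(n_3, n_5) = 156.71°
δ = |180° − 156.71°| = 23.29°
23.29° > 2α = 17.06°  →  invalid

δ = 23.29°, invalid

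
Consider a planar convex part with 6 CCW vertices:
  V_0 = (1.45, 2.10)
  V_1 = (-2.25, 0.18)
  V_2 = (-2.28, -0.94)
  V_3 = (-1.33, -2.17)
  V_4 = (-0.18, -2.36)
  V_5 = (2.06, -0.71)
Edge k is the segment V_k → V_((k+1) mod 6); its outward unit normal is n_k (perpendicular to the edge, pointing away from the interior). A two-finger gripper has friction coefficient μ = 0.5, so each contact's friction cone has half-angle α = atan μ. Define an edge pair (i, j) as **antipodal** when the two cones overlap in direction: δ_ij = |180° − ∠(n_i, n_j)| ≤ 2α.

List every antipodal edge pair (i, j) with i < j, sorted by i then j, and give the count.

count = 5; pairs: (0,3), (0,4), (1,4), (1,5), (2,5)

α = atan 0.5 = 26.57°;  2α = 53.13°
n_0 = (-0.4606, +0.8876)
n_1 = (-0.9996, +0.0268)
n_2 = (-0.7914, -0.6113)
n_3 = (-0.1630, -0.9866)
n_4 = (+0.5931, -0.8051)
n_5 = (+0.9772, +0.2121)
  (0,1): δ = 118.96°  ·
  (0,2): δ = 79.74°  ·
  (0,3): δ = 36.81°  ✓
  (0,4): δ = 8.95°  ✓
  (0,5): δ = 74.82°  ·
  (1,2): δ = 140.78°  ·
  (1,3): δ = 97.85°  ·
  (1,4): δ = 52.09°  ✓
  (1,5): δ = 13.78°  ✓
  (2,3): δ = 137.06°  ·
  (2,4): δ = 91.31°  ·
  (2,5): δ = 25.43°  ✓
  (3,4): δ = 134.24°  ·
  (3,5): δ = 68.37°  ·
  (4,5): δ = 114.13°  ·
antipodal pairs: 5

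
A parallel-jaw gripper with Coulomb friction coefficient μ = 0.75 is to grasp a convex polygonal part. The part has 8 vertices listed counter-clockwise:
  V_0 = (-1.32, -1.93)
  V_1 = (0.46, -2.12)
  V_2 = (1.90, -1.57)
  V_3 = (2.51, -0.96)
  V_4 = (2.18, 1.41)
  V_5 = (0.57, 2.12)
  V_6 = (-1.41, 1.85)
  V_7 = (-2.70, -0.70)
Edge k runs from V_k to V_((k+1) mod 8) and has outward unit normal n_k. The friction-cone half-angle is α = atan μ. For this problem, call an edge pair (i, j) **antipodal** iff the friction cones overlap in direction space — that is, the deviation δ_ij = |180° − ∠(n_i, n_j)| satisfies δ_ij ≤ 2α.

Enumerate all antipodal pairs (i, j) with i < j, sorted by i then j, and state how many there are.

α = atan 0.75 = 36.87°;  2α = 73.74°
n_0 = (-0.1061, -0.9944)
n_1 = (+0.3568, -0.9342)
n_2 = (+0.7071, -0.7071)
n_3 = (+0.9904, +0.1379)
n_4 = (+0.4035, +0.9150)
n_5 = (-0.1351, +0.9908)
n_6 = (-0.8923, +0.4514)
n_7 = (-0.6654, -0.7465)
  (0,1): δ = 153.00°  ·
  (0,2): δ = 128.91°  ·
  (0,3): δ = 75.98°  ·
  (0,4): δ = 17.70°  ✓
  (0,5): δ = 13.86°  ✓
  (0,6): δ = 69.26°  ✓
  (0,7): δ = 144.38°  ·
  (1,2): δ = 155.90°  ·
  (1,3): δ = 102.98°  ·
  (1,4): δ = 44.70°  ✓
  (1,5): δ = 13.14°  ✓
  (1,6): δ = 42.26°  ✓
  (1,7): δ = 117.39°  ·
  (2,3): δ = 127.07°  ·
  (2,4): δ = 68.80°  ✓
  (2,5): δ = 37.23°  ✓
  (2,6): δ = 18.17°  ✓
  (2,7): δ = 93.29°  ·
  (3,4): δ = 121.72°  ·
  (3,5): δ = 90.16°  ·
  (3,6): δ = 34.76°  ✓
  (3,7): δ = 40.36°  ✓
  (4,5): δ = 148.44°  ·
  (4,6): δ = 93.04°  ·
  (4,7): δ = 17.91°  ✓
  (5,6): δ = 124.60°  ·
  (5,7): δ = 49.48°  ✓
  (6,7): δ = 104.88°  ·
antipodal pairs: 13

count = 13; pairs: (0,4), (0,5), (0,6), (1,4), (1,5), (1,6), (2,4), (2,5), (2,6), (3,6), (3,7), (4,7), (5,7)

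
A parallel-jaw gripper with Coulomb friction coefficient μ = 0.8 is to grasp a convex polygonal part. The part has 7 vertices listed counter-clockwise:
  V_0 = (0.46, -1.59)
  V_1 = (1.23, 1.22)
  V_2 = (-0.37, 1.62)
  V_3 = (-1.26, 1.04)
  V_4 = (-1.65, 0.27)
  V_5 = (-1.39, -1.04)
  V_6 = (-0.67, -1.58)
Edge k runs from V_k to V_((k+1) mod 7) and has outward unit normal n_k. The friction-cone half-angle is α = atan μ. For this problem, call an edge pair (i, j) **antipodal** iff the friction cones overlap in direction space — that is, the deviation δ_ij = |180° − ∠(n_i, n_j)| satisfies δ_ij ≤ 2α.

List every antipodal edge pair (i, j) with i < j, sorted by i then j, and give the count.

count = 10; pairs: (0,2), (0,3), (0,4), (0,5), (1,4), (1,5), (1,6), (2,5), (2,6), (3,6)

α = atan 0.8 = 38.66°;  2α = 77.32°
n_0 = (+0.9644, -0.2643)
n_1 = (+0.2425, +0.9701)
n_2 = (-0.5460, +0.8378)
n_3 = (-0.8921, +0.4518)
n_4 = (-0.9809, -0.1947)
n_5 = (-0.6000, -0.8000)
n_6 = (-0.0088, -1.0000)
  (0,1): δ = 88.71°  ·
  (0,2): δ = 41.58°  ✓
  (0,3): δ = 11.54°  ✓
  (0,4): δ = 26.55°  ✓
  (0,5): δ = 68.45°  ✓
  (0,6): δ = 104.82°  ·
  (1,2): δ = 132.87°  ·
  (1,3): δ = 102.83°  ·
  (1,4): δ = 64.74°  ✓
  (1,5): δ = 22.83°  ✓
  (1,6): δ = 13.53°  ✓
  (2,3): δ = 149.95°  ·
  (2,4): δ = 111.87°  ·
  (2,5): δ = 69.96°  ✓
  (2,6): δ = 33.60°  ✓
  (3,4): δ = 141.91°  ·
  (3,5): δ = 100.01°  ·
  (3,6): δ = 63.65°  ✓
  (4,5): δ = 138.10°  ·
  (4,6): δ = 101.73°  ·
  (5,6): δ = 143.64°  ·
antipodal pairs: 10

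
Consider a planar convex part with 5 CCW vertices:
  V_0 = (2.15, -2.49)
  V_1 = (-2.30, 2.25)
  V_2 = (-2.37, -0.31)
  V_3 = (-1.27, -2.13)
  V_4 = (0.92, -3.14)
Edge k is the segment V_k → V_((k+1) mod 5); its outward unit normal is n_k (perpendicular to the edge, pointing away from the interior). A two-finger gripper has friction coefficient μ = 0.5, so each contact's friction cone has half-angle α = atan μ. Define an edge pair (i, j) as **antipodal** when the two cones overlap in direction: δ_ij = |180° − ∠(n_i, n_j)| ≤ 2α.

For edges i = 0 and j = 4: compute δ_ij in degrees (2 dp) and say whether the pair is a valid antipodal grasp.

δ = 74.66°, invalid

α = atan 0.5 = 26.57°;  2α = 53.13°
edge 0: e_0 = (-4.45, +4.74);  n_0 = (+0.7291, +0.6845)
edge 4: e_4 = (+1.23, +0.65);  n_4 = (+0.4672, -0.8841)
∠(n_0, n_4) = 105.34°
δ = |180° − 105.34°| = 74.66°
74.66° > 2α = 53.13°  →  invalid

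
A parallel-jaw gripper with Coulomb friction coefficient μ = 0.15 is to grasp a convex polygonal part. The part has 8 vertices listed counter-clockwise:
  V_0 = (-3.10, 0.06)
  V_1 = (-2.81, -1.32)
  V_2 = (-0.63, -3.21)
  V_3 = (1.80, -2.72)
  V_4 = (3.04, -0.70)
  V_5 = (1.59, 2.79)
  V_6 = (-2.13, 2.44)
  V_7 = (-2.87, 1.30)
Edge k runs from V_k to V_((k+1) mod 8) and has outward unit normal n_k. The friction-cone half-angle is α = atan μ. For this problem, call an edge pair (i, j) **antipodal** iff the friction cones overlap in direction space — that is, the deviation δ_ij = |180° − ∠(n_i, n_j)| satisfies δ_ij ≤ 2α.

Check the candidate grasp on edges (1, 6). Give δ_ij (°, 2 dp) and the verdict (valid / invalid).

α = atan 0.15 = 8.53°;  2α = 17.06°
edge 1: e_1 = (+2.18, -1.89);  n_1 = (-0.6551, -0.7556)
edge 6: e_6 = (-0.74, -1.14);  n_6 = (-0.8388, +0.5445)
∠(n_1, n_6) = 82.06°
δ = |180° − 82.06°| = 97.94°
97.94° > 2α = 17.06°  →  invalid

δ = 97.94°, invalid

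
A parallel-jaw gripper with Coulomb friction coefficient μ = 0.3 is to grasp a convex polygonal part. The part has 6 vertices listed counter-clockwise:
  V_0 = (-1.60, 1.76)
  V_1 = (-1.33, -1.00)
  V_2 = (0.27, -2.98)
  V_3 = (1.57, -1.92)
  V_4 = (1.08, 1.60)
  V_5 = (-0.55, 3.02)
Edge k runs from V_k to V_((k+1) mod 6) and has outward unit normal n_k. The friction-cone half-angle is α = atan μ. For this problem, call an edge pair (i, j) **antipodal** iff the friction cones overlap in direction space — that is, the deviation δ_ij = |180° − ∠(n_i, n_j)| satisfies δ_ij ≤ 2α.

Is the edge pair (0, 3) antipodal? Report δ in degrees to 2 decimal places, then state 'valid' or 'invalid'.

α = atan 0.3 = 16.70°;  2α = 33.40°
edge 0: e_0 = (+0.27, -2.76);  n_0 = (-0.9952, -0.0974)
edge 3: e_3 = (-0.49, +3.52);  n_3 = (+0.9904, +0.1379)
∠(n_0, n_3) = 177.66°
δ = |180° − 177.66°| = 2.34°
2.34° ≤ 2α = 33.40°  →  valid

δ = 2.34°, valid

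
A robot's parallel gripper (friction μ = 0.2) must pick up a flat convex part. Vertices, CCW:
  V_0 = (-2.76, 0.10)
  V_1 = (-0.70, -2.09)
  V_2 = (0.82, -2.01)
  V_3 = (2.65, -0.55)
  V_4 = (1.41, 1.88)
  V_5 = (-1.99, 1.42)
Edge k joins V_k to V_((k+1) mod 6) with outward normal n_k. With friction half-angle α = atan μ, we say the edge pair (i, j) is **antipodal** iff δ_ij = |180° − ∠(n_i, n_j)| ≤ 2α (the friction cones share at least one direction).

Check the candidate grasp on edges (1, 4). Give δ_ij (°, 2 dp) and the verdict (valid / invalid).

δ = 4.69°, valid

α = atan 0.2 = 11.31°;  2α = 22.62°
edge 1: e_1 = (+1.52, +0.08);  n_1 = (+0.0526, -0.9986)
edge 4: e_4 = (-3.40, -0.46);  n_4 = (-0.1341, +0.9910)
∠(n_1, n_4) = 175.31°
δ = |180° − 175.31°| = 4.69°
4.69° ≤ 2α = 22.62°  →  valid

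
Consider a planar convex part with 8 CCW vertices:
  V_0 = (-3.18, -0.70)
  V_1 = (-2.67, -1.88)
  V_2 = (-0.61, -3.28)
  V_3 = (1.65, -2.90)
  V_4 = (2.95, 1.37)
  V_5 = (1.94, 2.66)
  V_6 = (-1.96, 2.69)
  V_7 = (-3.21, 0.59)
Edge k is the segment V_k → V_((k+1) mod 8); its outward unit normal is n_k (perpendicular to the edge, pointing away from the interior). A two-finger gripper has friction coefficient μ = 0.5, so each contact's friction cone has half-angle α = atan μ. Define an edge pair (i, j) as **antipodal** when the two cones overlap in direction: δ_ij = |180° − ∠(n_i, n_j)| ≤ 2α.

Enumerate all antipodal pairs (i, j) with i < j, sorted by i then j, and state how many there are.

count = 9; pairs: (0,3), (0,4), (1,4), (1,5), (2,5), (2,6), (3,6), (3,7), (4,7)

α = atan 0.5 = 26.57°;  2α = 53.13°
n_0 = (-0.9179, -0.3967)
n_1 = (-0.5621, -0.8271)
n_2 = (+0.1658, -0.9862)
n_3 = (+0.9566, -0.2913)
n_4 = (+0.7874, +0.6165)
n_5 = (+0.0077, +1.0000)
n_6 = (-0.8593, +0.5115)
n_7 = (-0.9997, -0.0232)
  (0,1): δ = 147.57°  ·
  (0,2): δ = 103.83°  ·
  (0,3): δ = 40.31°  ✓
  (0,4): δ = 14.68°  ✓
  (0,5): δ = 66.19°  ·
  (0,6): δ = 125.86°  ·
  (0,7): δ = 157.96°  ·
  (1,2): δ = 136.25°  ·
  (1,3): δ = 72.73°  ·
  (1,4): δ = 17.74°  ✓
  (1,5): δ = 33.76°  ✓
  (1,6): δ = 93.44°  ·
  (1,7): δ = 125.53°  ·
  (2,3): δ = 116.48°  ·
  (2,4): δ = 61.49°  ·
  (2,5): δ = 9.99°  ✓
  (2,6): δ = 49.69°  ✓
  (2,7): δ = 81.79°  ·
  (3,4): δ = 125.01°  ·
  (3,5): δ = 73.51°  ·
  (3,6): δ = 13.83°  ✓
  (3,7): δ = 18.27°  ✓
  (4,5): δ = 128.50°  ·
  (4,6): δ = 68.82°  ·
  (4,7): δ = 36.73°  ✓
  (5,6): δ = 120.32°  ·
  (5,7): δ = 88.23°  ·
  (6,7): δ = 147.91°  ·
antipodal pairs: 9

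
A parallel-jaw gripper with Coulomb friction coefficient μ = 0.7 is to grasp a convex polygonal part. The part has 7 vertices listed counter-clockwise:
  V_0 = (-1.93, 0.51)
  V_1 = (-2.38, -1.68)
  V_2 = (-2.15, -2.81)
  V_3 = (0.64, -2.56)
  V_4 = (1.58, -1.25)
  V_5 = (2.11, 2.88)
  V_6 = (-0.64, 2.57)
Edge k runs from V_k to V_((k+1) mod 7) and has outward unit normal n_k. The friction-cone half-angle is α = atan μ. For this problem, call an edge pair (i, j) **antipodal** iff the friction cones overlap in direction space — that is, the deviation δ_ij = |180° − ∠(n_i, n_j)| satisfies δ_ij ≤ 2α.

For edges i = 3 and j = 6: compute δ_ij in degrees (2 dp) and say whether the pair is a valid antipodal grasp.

δ = 3.61°, valid

α = atan 0.7 = 34.99°;  2α = 69.98°
edge 3: e_3 = (+0.94, +1.31);  n_3 = (+0.8125, -0.5830)
edge 6: e_6 = (-1.29, -2.06);  n_6 = (-0.8475, +0.5307)
∠(n_3, n_6) = 176.39°
δ = |180° − 176.39°| = 3.61°
3.61° ≤ 2α = 69.98°  →  valid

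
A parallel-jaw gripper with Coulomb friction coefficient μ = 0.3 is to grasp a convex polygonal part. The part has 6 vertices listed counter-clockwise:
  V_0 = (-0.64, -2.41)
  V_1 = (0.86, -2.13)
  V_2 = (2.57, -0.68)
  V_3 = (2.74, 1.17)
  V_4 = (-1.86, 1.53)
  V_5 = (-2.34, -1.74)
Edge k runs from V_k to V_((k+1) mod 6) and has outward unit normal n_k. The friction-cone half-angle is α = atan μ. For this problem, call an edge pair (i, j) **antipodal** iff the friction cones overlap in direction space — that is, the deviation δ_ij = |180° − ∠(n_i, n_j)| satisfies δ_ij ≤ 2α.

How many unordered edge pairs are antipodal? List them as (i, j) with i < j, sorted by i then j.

count = 3; pairs: (0,3), (2,4), (3,5)

α = atan 0.3 = 16.70°;  2α = 33.40°
n_0 = (+0.1835, -0.9830)
n_1 = (+0.6467, -0.7627)
n_2 = (+0.9958, -0.0915)
n_3 = (+0.0780, +0.9970)
n_4 = (-0.9894, +0.1452)
n_5 = (-0.3667, -0.9304)
  (0,1): δ = 150.28°  ·
  (0,2): δ = 105.82°  ·
  (0,3): δ = 15.05°  ✓
  (0,4): δ = 71.08°  ·
  (0,5): δ = 147.92°  ·
  (1,2): δ = 135.55°  ·
  (1,3): δ = 44.77°  ·
  (1,4): δ = 41.35°  ·
  (1,5): δ = 118.19°  ·
  (2,3): δ = 89.22°  ·
  (2,4): δ = 3.10°  ✓
  (2,5): δ = 73.74°  ·
  (3,4): δ = 93.88°  ·
  (3,5): δ = 17.04°  ✓
  (4,5): δ = 103.16°  ·
antipodal pairs: 3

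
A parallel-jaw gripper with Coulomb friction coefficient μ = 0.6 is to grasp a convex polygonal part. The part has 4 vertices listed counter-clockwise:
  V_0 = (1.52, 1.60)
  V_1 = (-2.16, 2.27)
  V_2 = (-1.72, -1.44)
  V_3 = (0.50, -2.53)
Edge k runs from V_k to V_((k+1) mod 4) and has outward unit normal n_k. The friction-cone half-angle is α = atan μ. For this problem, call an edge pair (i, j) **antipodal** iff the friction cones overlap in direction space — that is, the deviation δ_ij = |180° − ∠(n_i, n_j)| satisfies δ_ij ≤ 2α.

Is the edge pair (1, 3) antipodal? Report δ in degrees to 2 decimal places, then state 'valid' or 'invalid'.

α = atan 0.6 = 30.96°;  2α = 61.93°
edge 1: e_1 = (+0.44, -3.71);  n_1 = (-0.9930, -0.1178)
edge 3: e_3 = (+1.02, +4.13);  n_3 = (+0.9708, -0.2398)
∠(n_1, n_3) = 159.36°
δ = |180° − 159.36°| = 20.64°
20.64° ≤ 2α = 61.93°  →  valid

δ = 20.64°, valid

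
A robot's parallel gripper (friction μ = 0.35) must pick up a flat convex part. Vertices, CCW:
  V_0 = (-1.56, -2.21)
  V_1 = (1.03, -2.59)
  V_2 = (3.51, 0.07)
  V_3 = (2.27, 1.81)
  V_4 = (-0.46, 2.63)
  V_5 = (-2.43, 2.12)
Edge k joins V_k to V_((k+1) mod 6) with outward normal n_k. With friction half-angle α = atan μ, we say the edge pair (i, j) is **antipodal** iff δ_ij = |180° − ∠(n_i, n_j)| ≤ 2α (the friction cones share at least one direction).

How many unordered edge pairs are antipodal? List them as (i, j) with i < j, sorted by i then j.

count = 4; pairs: (0,3), (0,4), (1,4), (2,5)

α = atan 0.35 = 19.29°;  2α = 38.58°
n_0 = (-0.1452, -0.9894)
n_1 = (+0.7314, -0.6819)
n_2 = (+0.8144, +0.5804)
n_3 = (+0.2877, +0.9577)
n_4 = (-0.2506, +0.9681)
n_5 = (-0.9804, -0.1970)
  (0,1): δ = 124.65°  ·
  (0,2): δ = 46.18°  ·
  (0,3): δ = 8.37°  ✓
  (0,4): δ = 22.86°  ✓
  (0,5): δ = 109.71°  ·
  (1,2): δ = 101.53°  ·
  (1,3): δ = 63.72°  ·
  (1,4): δ = 32.49°  ✓
  (1,5): δ = 54.36°  ·
  (2,3): δ = 142.19°  ·
  (2,4): δ = 110.96°  ·
  (2,5): δ = 24.11°  ✓
  (3,4): δ = 148.77°  ·
  (3,5): δ = 61.92°  ·
  (4,5): δ = 93.15°  ·
antipodal pairs: 4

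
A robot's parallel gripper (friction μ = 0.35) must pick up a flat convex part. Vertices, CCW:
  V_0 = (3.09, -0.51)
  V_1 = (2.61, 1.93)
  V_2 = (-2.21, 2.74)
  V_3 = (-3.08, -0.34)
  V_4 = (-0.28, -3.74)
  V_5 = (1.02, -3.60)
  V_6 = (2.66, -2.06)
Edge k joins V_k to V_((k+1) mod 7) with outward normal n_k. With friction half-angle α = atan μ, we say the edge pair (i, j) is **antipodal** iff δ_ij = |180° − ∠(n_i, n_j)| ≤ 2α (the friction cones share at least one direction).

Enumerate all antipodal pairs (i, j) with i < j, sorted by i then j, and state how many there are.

α = atan 0.35 = 19.29°;  2α = 38.58°
n_0 = (+0.9812, +0.1930)
n_1 = (+0.1657, +0.9862)
n_2 = (-0.9623, +0.2718)
n_3 = (-0.7719, -0.6357)
n_4 = (+0.1071, -0.9943)
n_5 = (+0.6845, -0.7290)
n_6 = (+0.9636, -0.2673)
  (0,1): δ = 110.67°  ·
  (0,2): δ = 26.90°  ✓
  (0,3): δ = 28.34°  ✓
  (0,4): δ = 85.02°  ·
  (0,5): δ = 122.07°  ·
  (0,6): δ = 153.37°  ·
  (1,2): δ = 96.23°  ·
  (1,3): δ = 40.99°  ·
  (1,4): δ = 15.69°  ✓
  (1,5): δ = 52.74°  ·
  (1,6): δ = 84.03°  ·
  (2,3): δ = 124.75°  ·
  (2,4): δ = 68.08°  ·
  (2,5): δ = 31.03°  ✓
  (2,6): δ = 0.27°  ✓
  (3,4): δ = 123.33°  ·
  (3,5): δ = 86.27°  ·
  (3,6): δ = 54.98°  ·
  (4,5): δ = 142.95°  ·
  (4,6): δ = 111.65°  ·
  (5,6): δ = 148.70°  ·
antipodal pairs: 5

count = 5; pairs: (0,2), (0,3), (1,4), (2,5), (2,6)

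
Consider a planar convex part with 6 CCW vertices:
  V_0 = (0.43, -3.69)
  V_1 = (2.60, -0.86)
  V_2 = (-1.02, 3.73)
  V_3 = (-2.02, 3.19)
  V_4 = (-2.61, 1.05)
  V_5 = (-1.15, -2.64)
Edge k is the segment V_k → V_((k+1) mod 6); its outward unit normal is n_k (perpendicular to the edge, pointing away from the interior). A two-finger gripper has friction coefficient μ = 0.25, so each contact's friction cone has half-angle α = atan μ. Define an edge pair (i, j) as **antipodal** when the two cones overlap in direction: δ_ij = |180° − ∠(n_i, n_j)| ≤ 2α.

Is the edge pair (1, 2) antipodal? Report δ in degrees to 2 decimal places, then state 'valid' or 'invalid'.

α = atan 0.25 = 14.04°;  2α = 28.07°
edge 1: e_1 = (-3.62, +4.59);  n_1 = (+0.7852, +0.6193)
edge 2: e_2 = (-1.00, -0.54);  n_2 = (-0.4751, +0.8799)
∠(n_1, n_2) = 80.11°
δ = |180° − 80.11°| = 99.89°
99.89° > 2α = 28.07°  →  invalid

δ = 99.89°, invalid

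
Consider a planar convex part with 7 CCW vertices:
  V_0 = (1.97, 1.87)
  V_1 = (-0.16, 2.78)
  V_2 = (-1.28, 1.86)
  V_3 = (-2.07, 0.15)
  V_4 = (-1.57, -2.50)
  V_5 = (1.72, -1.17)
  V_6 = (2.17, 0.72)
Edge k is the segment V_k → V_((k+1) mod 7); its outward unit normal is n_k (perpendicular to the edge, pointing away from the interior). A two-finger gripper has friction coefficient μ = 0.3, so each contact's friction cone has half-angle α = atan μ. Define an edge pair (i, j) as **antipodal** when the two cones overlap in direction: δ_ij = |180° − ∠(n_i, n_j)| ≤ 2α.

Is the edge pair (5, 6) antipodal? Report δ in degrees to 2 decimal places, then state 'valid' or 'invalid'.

δ = 156.74°, invalid

α = atan 0.3 = 16.70°;  2α = 33.40°
edge 5: e_5 = (+0.45, +1.89);  n_5 = (+0.9728, -0.2316)
edge 6: e_6 = (-0.20, +1.15);  n_6 = (+0.9852, +0.1713)
∠(n_5, n_6) = 23.26°
δ = |180° − 23.26°| = 156.74°
156.74° > 2α = 33.40°  →  invalid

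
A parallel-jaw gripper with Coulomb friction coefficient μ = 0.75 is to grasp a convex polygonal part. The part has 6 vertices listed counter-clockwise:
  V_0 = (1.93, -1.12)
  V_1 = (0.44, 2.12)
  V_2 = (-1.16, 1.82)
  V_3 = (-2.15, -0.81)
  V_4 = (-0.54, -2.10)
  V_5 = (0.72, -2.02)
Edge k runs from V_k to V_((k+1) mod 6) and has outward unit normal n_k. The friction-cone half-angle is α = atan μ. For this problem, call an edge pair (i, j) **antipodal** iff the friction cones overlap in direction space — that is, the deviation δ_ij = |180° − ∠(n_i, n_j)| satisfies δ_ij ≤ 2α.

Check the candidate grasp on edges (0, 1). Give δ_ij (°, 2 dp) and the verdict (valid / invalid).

α = atan 0.75 = 36.87°;  2α = 73.74°
edge 0: e_0 = (-1.49, +3.24);  n_0 = (+0.9085, +0.4178)
edge 1: e_1 = (-1.60, -0.30);  n_1 = (-0.1843, +0.9829)
∠(n_0, n_1) = 75.92°
δ = |180° − 75.92°| = 104.08°
104.08° > 2α = 73.74°  →  invalid

δ = 104.08°, invalid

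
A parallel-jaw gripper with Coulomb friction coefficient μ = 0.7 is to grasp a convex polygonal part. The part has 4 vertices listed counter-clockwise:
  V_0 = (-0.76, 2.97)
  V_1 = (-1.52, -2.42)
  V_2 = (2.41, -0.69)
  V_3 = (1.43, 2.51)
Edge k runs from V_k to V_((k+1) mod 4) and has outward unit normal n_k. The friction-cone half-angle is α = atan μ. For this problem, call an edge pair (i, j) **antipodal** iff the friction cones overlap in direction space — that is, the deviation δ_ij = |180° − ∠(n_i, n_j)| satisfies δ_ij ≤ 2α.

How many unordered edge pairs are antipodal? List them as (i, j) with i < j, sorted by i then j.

α = atan 0.7 = 34.99°;  2α = 69.98°
n_0 = (-0.9902, +0.1396)
n_1 = (+0.4029, -0.9152)
n_2 = (+0.9562, +0.2928)
n_3 = (+0.2056, +0.9786)
  (0,1): δ = 58.21°  ✓
  (0,2): δ = 25.05°  ✓
  (0,3): δ = 86.16°  ·
  (1,2): δ = 96.73°  ·
  (1,3): δ = 35.62°  ✓
  (2,3): δ = 118.89°  ·
antipodal pairs: 3

count = 3; pairs: (0,1), (0,2), (1,3)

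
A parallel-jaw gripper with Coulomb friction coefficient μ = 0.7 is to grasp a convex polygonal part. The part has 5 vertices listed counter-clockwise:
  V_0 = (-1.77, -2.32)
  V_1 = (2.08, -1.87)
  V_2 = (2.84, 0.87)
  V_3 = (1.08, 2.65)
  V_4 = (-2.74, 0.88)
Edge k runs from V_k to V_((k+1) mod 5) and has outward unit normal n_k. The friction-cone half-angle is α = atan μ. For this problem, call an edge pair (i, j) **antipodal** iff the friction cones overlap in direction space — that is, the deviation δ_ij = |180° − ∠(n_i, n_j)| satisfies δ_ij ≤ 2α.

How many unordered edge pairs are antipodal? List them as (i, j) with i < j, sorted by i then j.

count = 5; pairs: (0,2), (0,3), (1,3), (1,4), (2,4)

α = atan 0.7 = 34.99°;  2α = 69.98°
n_0 = (+0.1161, -0.9932)
n_1 = (+0.9636, -0.2673)
n_2 = (+0.7111, +0.7031)
n_3 = (-0.4204, +0.9073)
n_4 = (-0.9570, -0.2901)
  (0,1): δ = 112.17°  ·
  (0,2): δ = 51.99°  ✓
  (0,3): δ = 18.19°  ✓
  (0,4): δ = 100.20°  ·
  (1,2): δ = 119.82°  ·
  (1,3): δ = 49.64°  ✓
  (1,4): δ = 32.37°  ✓
  (2,3): δ = 109.82°  ·
  (2,4): δ = 27.81°  ✓
  (3,4): δ = 98.00°  ·
antipodal pairs: 5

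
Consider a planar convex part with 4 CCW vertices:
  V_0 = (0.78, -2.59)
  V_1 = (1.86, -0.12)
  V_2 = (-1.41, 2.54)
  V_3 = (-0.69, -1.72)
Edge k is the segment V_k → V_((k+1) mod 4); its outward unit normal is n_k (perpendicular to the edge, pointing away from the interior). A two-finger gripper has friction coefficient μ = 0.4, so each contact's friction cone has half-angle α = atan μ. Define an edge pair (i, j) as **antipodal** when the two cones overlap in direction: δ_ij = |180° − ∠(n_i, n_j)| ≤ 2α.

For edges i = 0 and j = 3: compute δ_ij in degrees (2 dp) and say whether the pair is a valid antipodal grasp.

α = atan 0.4 = 21.80°;  2α = 43.60°
edge 0: e_0 = (+1.08, +2.47);  n_0 = (+0.9162, -0.4006)
edge 3: e_3 = (+1.47, -0.87);  n_3 = (-0.5093, -0.8606)
∠(n_0, n_3) = 97.00°
δ = |180° − 97.00°| = 83.00°
83.00° > 2α = 43.60°  →  invalid

δ = 83.00°, invalid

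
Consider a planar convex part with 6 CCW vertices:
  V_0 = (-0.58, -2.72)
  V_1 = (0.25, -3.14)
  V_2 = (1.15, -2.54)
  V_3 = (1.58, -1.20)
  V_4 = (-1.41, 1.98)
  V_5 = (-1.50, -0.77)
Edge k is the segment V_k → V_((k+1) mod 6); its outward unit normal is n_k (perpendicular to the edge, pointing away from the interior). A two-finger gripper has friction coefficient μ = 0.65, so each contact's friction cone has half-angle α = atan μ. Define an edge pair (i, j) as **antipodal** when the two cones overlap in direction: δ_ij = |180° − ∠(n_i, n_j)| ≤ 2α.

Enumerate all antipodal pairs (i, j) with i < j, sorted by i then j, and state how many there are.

count = 6; pairs: (0,3), (1,4), (2,4), (2,5), (3,4), (3,5)

α = atan 0.65 = 33.02°;  2α = 66.05°
n_0 = (-0.4515, -0.8923)
n_1 = (+0.5547, -0.8321)
n_2 = (+0.9522, -0.3055)
n_3 = (+0.7285, +0.6850)
n_4 = (-0.9995, +0.0327)
n_5 = (-0.9044, -0.4267)
  (0,1): δ = 119.47°  ·
  (0,2): δ = 80.95°  ·
  (0,3): δ = 19.92°  ✓
  (0,4): δ = 114.97°  ·
  (0,5): δ = 142.10°  ·
  (1,2): δ = 141.48°  ·
  (1,3): δ = 80.45°  ·
  (1,4): δ = 54.44°  ✓
  (1,5): δ = 81.57°  ·
  (2,3): δ = 118.97°  ·
  (2,4): δ = 15.92°  ✓
  (2,5): δ = 43.05°  ✓
  (3,4): δ = 45.11°  ✓
  (3,5): δ = 17.98°  ✓
  (4,5): δ = 152.87°  ·
antipodal pairs: 6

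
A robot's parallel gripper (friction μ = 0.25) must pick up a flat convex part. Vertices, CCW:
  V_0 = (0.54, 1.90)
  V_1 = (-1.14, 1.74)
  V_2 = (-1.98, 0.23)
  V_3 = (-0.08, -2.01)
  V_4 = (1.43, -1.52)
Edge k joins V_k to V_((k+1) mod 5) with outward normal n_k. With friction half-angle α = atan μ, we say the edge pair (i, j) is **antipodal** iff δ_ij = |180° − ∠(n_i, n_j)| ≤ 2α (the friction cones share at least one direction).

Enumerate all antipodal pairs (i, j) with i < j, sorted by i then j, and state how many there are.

count = 2; pairs: (0,3), (2,4)

α = atan 0.25 = 14.04°;  2α = 28.07°
n_0 = (-0.0948, +0.9955)
n_1 = (-0.8739, +0.4861)
n_2 = (-0.7626, -0.6469)
n_3 = (+0.3087, -0.9512)
n_4 = (+0.9678, +0.2518)
  (0,1): δ = 124.53°  ·
  (0,2): δ = 55.14°  ·
  (0,3): δ = 12.54°  ✓
  (0,4): δ = 99.15°  ·
  (1,2): δ = 110.61°  ·
  (1,3): δ = 42.93°  ·
  (1,4): δ = 43.67°  ·
  (2,3): δ = 112.33°  ·
  (2,4): δ = 25.72°  ✓
  (3,4): δ = 93.39°  ·
antipodal pairs: 2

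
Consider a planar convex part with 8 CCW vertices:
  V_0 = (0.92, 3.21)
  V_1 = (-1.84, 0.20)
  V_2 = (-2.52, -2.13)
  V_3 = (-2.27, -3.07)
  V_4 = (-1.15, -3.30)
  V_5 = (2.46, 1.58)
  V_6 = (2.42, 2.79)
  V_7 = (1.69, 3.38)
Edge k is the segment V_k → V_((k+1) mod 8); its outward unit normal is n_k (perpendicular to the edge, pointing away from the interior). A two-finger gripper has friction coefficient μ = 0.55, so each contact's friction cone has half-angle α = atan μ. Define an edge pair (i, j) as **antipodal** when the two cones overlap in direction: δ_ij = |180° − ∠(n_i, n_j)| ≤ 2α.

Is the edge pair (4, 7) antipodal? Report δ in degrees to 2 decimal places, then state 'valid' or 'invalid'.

δ = 41.06°, valid

α = atan 0.55 = 28.81°;  2α = 57.62°
edge 4: e_4 = (+3.61, +4.88);  n_4 = (+0.8039, -0.5947)
edge 7: e_7 = (-0.77, -0.17);  n_7 = (-0.2156, +0.9765)
∠(n_4, n_7) = 138.94°
δ = |180° − 138.94°| = 41.06°
41.06° ≤ 2α = 57.62°  →  valid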